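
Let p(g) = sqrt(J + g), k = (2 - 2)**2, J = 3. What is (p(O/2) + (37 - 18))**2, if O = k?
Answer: (19 + sqrt(3))**2 ≈ 429.82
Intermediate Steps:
k = 0 (k = 0**2 = 0)
O = 0
p(g) = sqrt(3 + g)
(p(O/2) + (37 - 18))**2 = (sqrt(3 + 0/2) + (37 - 18))**2 = (sqrt(3 + 0*(1/2)) + 19)**2 = (sqrt(3 + 0) + 19)**2 = (sqrt(3) + 19)**2 = (19 + sqrt(3))**2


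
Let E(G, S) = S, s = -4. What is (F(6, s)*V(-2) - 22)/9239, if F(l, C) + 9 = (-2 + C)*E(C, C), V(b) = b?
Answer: -52/9239 ≈ -0.0056283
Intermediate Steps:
F(l, C) = -9 + C*(-2 + C) (F(l, C) = -9 + (-2 + C)*C = -9 + C*(-2 + C))
(F(6, s)*V(-2) - 22)/9239 = ((-9 + (-4)**2 - 2*(-4))*(-2) - 22)/9239 = ((-9 + 16 + 8)*(-2) - 22)*(1/9239) = (15*(-2) - 22)*(1/9239) = (-30 - 22)*(1/9239) = -52*1/9239 = -52/9239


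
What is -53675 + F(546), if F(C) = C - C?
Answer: -53675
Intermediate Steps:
F(C) = 0
-53675 + F(546) = -53675 + 0 = -53675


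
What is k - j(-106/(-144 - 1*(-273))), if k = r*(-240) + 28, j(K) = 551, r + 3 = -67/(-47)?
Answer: -6821/47 ≈ -145.13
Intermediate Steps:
r = -74/47 (r = -3 - 67/(-47) = -3 - 67*(-1/47) = -3 + 67/47 = -74/47 ≈ -1.5745)
k = 19076/47 (k = -74/47*(-240) + 28 = 17760/47 + 28 = 19076/47 ≈ 405.87)
k - j(-106/(-144 - 1*(-273))) = 19076/47 - 1*551 = 19076/47 - 551 = -6821/47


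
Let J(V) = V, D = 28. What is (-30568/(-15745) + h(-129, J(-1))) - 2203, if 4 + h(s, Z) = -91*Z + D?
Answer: -32844992/15745 ≈ -2086.1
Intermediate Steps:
h(s, Z) = 24 - 91*Z (h(s, Z) = -4 + (-91*Z + 28) = -4 + (28 - 91*Z) = 24 - 91*Z)
(-30568/(-15745) + h(-129, J(-1))) - 2203 = (-30568/(-15745) + (24 - 91*(-1))) - 2203 = (-30568*(-1/15745) + (24 + 91)) - 2203 = (30568/15745 + 115) - 2203 = 1841243/15745 - 2203 = -32844992/15745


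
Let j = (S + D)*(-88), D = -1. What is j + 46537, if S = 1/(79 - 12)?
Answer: 3123787/67 ≈ 46624.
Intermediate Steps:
S = 1/67 ≈ 0.014925
j = 5808/67 (j = (1/67 - 1)*(-88) = -66/67*(-88) = 5808/67 ≈ 86.687)
j + 46537 = 5808/67 + 46537 = 3123787/67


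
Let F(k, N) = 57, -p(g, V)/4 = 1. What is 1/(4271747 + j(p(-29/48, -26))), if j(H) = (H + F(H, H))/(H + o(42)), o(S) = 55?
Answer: 51/217859150 ≈ 2.3410e-7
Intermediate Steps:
p(g, V) = -4 (p(g, V) = -4*1 = -4)
j(H) = (57 + H)/(55 + H) (j(H) = (H + 57)/(H + 55) = (57 + H)/(55 + H))
1/(4271747 + j(p(-29/48, -26))) = 1/(4271747 + (57 - 4)/(55 - 4)) = 1/(4271747 + 53/51) = 1/(217859150/51) = 51/217859150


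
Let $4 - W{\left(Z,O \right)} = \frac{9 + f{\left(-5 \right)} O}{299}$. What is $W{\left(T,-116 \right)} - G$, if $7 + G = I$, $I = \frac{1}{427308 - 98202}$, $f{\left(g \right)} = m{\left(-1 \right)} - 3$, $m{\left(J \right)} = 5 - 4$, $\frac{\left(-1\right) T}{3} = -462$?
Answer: $\frac{1003114789}{98402694} \approx 10.194$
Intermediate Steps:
$T = 1386$ ($T = \left(-3\right) \left(-462\right) = 1386$)
$m{\left(J \right)} = 1$ ($m{\left(J \right)} = 5 - 4 = 1$)
$f{\left(g \right)} = -2$ ($f{\left(g \right)} = 1 - 3 = -2$)
$I = \frac{1}{329106} \approx 3.0385 \cdot 10^{-6}$
$W{\left(Z,O \right)} = \frac{1187}{299} + \frac{2 O}{299}$ ($W{\left(Z,O \right)} = 4 - \frac{9 - 2 O}{299} = 4 - \left(9 - 2 O\right) \frac{1}{299} = 4 - \left(\frac{9}{299} - \frac{2 O}{299}\right) = 4 + \left(- \frac{9}{299} + \frac{2 O}{299}\right) = \frac{1187}{299} + \frac{2 O}{299}$)
$G = - \frac{2303741}{329106}$ ($G = -7 + \frac{1}{329106} = - \frac{2303741}{329106} \approx -7.0$)
$W{\left(T,-116 \right)} - G = \left(\frac{1187}{299} + \frac{2}{299} \left(-116\right)\right) - - \frac{2303741}{329106} = \left(\frac{1187}{299} - \frac{232}{299}\right) + \frac{2303741}{329106} = \frac{955}{299} + \frac{2303741}{329106} = \frac{1003114789}{98402694}$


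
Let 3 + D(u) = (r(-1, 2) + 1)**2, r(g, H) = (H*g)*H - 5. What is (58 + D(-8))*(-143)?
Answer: -17017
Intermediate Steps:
r(g, H) = -5 + g*H**2 (r(g, H) = g*H**2 - 5 = -5 + g*H**2)
D(u) = 61 (D(u) = -3 + ((-5 - 1*2**2) + 1)**2 = -3 + ((-5 - 1*4) + 1)**2 = -3 + ((-5 - 4) + 1)**2 = -3 + (-9 + 1)**2 = -3 + (-8)**2 = -3 + 64 = 61)
(58 + D(-8))*(-143) = (58 + 61)*(-143) = 119*(-143) = -17017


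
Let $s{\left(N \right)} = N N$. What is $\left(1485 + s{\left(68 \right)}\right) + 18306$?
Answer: $24415$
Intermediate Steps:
$s{\left(N \right)} = N^{2}$
$\left(1485 + s{\left(68 \right)}\right) + 18306 = \left(1485 + 68^{2}\right) + 18306 = \left(1485 + 4624\right) + 18306 = 6109 + 18306 = 24415$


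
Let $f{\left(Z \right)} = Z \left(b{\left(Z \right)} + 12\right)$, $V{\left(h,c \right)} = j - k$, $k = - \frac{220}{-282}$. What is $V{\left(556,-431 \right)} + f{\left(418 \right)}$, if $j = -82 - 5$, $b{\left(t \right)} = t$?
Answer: $\frac{25330963}{141} \approx 1.7965 \cdot 10^{5}$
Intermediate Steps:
$k = \frac{110}{141}$ ($k = \left(-220\right) \left(- \frac{1}{282}\right) = \frac{110}{141} \approx 0.78014$)
$j = -87$
$V{\left(h,c \right)} = - \frac{12377}{141}$ ($V{\left(h,c \right)} = -87 - \frac{110}{141} = - \frac{12377}{141}$)
$f{\left(Z \right)} = Z \left(12 + Z\right)$ ($f{\left(Z \right)} = Z \left(Z + 12\right) = Z \left(12 + Z\right)$)
$V{\left(556,-431 \right)} + f{\left(418 \right)} = - \frac{12377}{141} + 418 \left(12 + 418\right) = - \frac{12377}{141} + 418 \cdot 430 = - \frac{12377}{141} + 179740 = \frac{25330963}{141}$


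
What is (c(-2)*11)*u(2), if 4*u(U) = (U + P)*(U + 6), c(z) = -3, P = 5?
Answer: -462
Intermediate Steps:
u(U) = (5 + U)*(6 + U)/4 (u(U) = ((U + 5)*(U + 6))/4 = ((5 + U)*(6 + U))/4 = (5 + U)*(6 + U)/4)
(c(-2)*11)*u(2) = (-3*11)*(15/2 + (¼)*2² + (11/4)*2) = -33*(15/2 + (¼)*4 + 11/2) = -33*(15/2 + 1 + 11/2) = -33*14 = -462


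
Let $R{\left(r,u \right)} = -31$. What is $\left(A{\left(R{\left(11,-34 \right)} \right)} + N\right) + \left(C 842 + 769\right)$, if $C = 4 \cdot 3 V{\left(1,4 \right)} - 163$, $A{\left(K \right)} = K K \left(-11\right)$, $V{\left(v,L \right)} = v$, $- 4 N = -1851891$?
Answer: $\frac{1304115}{4} \approx 3.2603 \cdot 10^{5}$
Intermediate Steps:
$N = \frac{1851891}{4}$ ($N = \left(- \frac{1}{4}\right) \left(-1851891\right) = \frac{1851891}{4} \approx 4.6297 \cdot 10^{5}$)
$A{\left(K \right)} = - 11 K^{2}$ ($A{\left(K \right)} = K^{2} \left(-11\right) = - 11 K^{2}$)
$C = -151$ ($C = 4 \cdot 3 \cdot 1 - 163 = 12 \cdot 1 - 163 = 12 - 163 = -151$)
$\left(A{\left(R{\left(11,-34 \right)} \right)} + N\right) + \left(C 842 + 769\right) = \left(- 11 \left(-31\right)^{2} + \frac{1851891}{4}\right) + \left(\left(-151\right) 842 + 769\right) = \left(\left(-11\right) 961 + \frac{1851891}{4}\right) + \left(-127142 + 769\right) = \left(-10571 + \frac{1851891}{4}\right) - 126373 = \frac{1809607}{4} - 126373 = \frac{1304115}{4}$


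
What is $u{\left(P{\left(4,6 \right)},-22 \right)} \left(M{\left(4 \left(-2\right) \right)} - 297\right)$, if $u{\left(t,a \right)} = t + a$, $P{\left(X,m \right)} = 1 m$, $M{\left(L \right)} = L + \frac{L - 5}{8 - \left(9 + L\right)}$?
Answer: $\frac{34368}{7} \approx 4909.7$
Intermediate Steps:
$M{\left(L \right)} = L + \frac{-5 + L}{-1 - L}$
$P{\left(X,m \right)} = m$
$u{\left(t,a \right)} = a + t$
$u{\left(P{\left(4,6 \right)},-22 \right)} \left(M{\left(4 \left(-2\right) \right)} - 297\right) = \left(-22 + 6\right) \left(\frac{5 + \left(4 \left(-2\right)\right)^{2}}{1 + 4 \left(-2\right)} - 297\right) = - 16 \left(\frac{5 + \left(-8\right)^{2}}{1 - 8} - 297\right) = - 16 \left(\frac{5 + 64}{-7} - 297\right) = - 16 \left(\left(- \frac{1}{7}\right) 69 - 297\right) = - 16 \left(- \frac{69}{7} - 297\right) = \left(-16\right) \left(- \frac{2148}{7}\right) = \frac{34368}{7}$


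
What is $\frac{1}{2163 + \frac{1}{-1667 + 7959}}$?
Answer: $\frac{6292}{13609597} \approx 0.00046232$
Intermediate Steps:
$\frac{1}{2163 + \frac{1}{-1667 + 7959}} = \frac{1}{2163 + \frac{1}{6292}} = \frac{1}{\frac{13609597}{6292}} = \frac{6292}{13609597}$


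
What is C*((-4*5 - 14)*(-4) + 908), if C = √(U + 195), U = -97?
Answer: 7308*√2 ≈ 10335.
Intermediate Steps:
C = 7*√2 (C = √(-97 + 195) = √98 = 7*√2 ≈ 9.8995)
C*((-4*5 - 14)*(-4) + 908) = (7*√2)*((-4*5 - 14)*(-4) + 908) = (7*√2)*((-20 - 14)*(-4) + 908) = (7*√2)*(-34*(-4) + 908) = (7*√2)*(136 + 908) = (7*√2)*1044 = 7308*√2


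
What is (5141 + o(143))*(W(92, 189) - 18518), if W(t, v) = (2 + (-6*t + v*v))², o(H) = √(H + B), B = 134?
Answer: 6359317896943 + 1236980723*√277 ≈ 6.3799e+12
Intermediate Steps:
o(H) = √(134 + H) (o(H) = √(H + 134) = √(134 + H))
W(t, v) = (2 + v² - 6*t)² (W(t, v) = (2 + (-6*t + v²))² = (2 + (v² - 6*t))² = (2 + v² - 6*t)²)
(5141 + o(143))*(W(92, 189) - 18518) = (5141 + √(134 + 143))*((2 + 189² - 6*92)² - 18518) = (5141 + √277)*((2 + 35721 - 552)² - 18518) = (5141 + √277)*(35171² - 18518) = (5141 + √277)*(1236999241 - 18518) = (5141 + √277)*1236980723 = 6359317896943 + 1236980723*√277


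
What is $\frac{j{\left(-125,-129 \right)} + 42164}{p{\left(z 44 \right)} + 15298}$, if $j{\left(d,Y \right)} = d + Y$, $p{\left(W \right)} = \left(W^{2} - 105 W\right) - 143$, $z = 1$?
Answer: $\frac{13970}{4157} \approx 3.3606$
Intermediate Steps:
$p{\left(W \right)} = -143 + W^{2} - 105 W$
$j{\left(d,Y \right)} = Y + d$
$\frac{j{\left(-125,-129 \right)} + 42164}{p{\left(z 44 \right)} + 15298} = \frac{\left(-129 - 125\right) + 42164}{\left(-143 + \left(1 \cdot 44\right)^{2} - 105 \cdot 1 \cdot 44\right) + 15298} = \frac{-254 + 42164}{\left(-143 + 44^{2} - 4620\right) + 15298} = \frac{41910}{\left(-143 + 1936 - 4620\right) + 15298} = \frac{41910}{-2827 + 15298} = \frac{41910}{12471} = 41910 \cdot \frac{1}{12471} = \frac{13970}{4157}$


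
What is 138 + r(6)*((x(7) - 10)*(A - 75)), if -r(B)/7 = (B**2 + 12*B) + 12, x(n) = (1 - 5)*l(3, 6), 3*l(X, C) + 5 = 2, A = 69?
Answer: -30102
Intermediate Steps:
l(X, C) = -1 (l(X, C) = -5/3 + (1/3)*2 = -5/3 + 2/3 = -1)
x(n) = 4 (x(n) = (1 - 5)*(-1) = -4*(-1) = 4)
r(B) = -84 - 84*B - 7*B**2 (r(B) = -7*((B**2 + 12*B) + 12) = -7*(12 + B**2 + 12*B) = -84 - 84*B - 7*B**2)
138 + r(6)*((x(7) - 10)*(A - 75)) = 138 + (-84 - 84*6 - 7*6**2)*((4 - 10)*(69 - 75)) = 138 + (-84 - 504 - 7*36)*(-6*(-6)) = 138 + (-84 - 504 - 252)*36 = 138 - 840*36 = 138 - 30240 = -30102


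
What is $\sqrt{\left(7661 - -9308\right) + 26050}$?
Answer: $\sqrt{43019} \approx 207.41$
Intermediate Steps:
$\sqrt{\left(7661 - -9308\right) + 26050} = \sqrt{\left(7661 + 9308\right) + 26050} = \sqrt{16969 + 26050} = \sqrt{43019}$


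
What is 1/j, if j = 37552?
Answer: 1/37552 ≈ 2.6630e-5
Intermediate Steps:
1/j = 1/37552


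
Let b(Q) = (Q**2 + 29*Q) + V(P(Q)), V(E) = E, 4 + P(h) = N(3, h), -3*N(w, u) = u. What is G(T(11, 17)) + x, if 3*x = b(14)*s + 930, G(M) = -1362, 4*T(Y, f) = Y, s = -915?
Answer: -546056/3 ≈ -1.8202e+5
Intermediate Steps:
N(w, u) = -u/3
T(Y, f) = Y/4
P(h) = -4 - h/3
b(Q) = -4 + Q**2 + 86*Q/3 (b(Q) = (Q**2 + 29*Q) + (-4 - Q/3) = -4 + Q**2 + 86*Q/3)
x = -541970/3 (x = ((-4 + 14**2 + (86/3)*14)*(-915) + 930)/3 = ((-4 + 196 + 1204/3)*(-915) + 930)/3 = ((1780/3)*(-915) + 930)/3 = (-542900 + 930)/3 = (1/3)*(-541970) = -541970/3 ≈ -1.8066e+5)
G(T(11, 17)) + x = -1362 - 541970/3 = -546056/3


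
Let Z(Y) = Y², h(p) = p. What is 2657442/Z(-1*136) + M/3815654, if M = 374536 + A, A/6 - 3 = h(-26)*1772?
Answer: 2535423515395/17643584096 ≈ 143.70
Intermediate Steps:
A = -276414 (A = 18 + 6*(-26*1772) = 18 + 6*(-46072) = 18 - 276432 = -276414)
M = 98122 (M = 374536 - 276414 = 98122)
2657442/Z(-1*136) + M/3815654 = 2657442/((-1*136)²) + 98122/3815654 = 2657442/((-136)²) + 98122*(1/3815654) = 2657442/18496 + 49061/1907827 = 2657442*(1/18496) + 49061/1907827 = 1328721/9248 + 49061/1907827 = 2535423515395/17643584096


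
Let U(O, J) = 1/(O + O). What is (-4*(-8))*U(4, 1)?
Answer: 4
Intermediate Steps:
U(O, J) = 1/(2*O)
(-4*(-8))*U(4, 1) = (-4*(-8))*((½)/4) = 32*((½)*(¼)) = 32*(⅛) = 4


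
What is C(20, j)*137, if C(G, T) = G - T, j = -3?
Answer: 3151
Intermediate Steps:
C(20, j)*137 = (20 - 1*(-3))*137 = (20 + 3)*137 = 23*137 = 3151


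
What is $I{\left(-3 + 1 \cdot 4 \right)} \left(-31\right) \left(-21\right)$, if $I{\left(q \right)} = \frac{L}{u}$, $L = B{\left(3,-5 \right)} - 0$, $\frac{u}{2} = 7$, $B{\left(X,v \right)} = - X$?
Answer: $- \frac{279}{2} \approx -139.5$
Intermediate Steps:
$u = 14$ ($u = 2 \cdot 7 = 14$)
$L = -3$ ($L = \left(-1\right) 3 - 0 = -3 + 0 = -3$)
$I{\left(q \right)} = - \frac{3}{14}$
$I{\left(-3 + 1 \cdot 4 \right)} \left(-31\right) \left(-21\right) = \left(- \frac{3}{14}\right) \left(-31\right) \left(-21\right) = \frac{93}{14} \left(-21\right) = - \frac{279}{2}$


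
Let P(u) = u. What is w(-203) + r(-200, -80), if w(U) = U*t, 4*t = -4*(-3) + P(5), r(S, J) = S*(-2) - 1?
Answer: -1855/4 ≈ -463.75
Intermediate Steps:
r(S, J) = -1 - 2*S (r(S, J) = -2*S - 1 = -1 - 2*S)
t = 17/4 (t = (-4*(-3) + 5)/4 = (12 + 5)/4 = (1/4)*17 = 17/4 ≈ 4.2500)
w(U) = 17*U/4 (w(U) = U*(17/4) = 17*U/4)
w(-203) + r(-200, -80) = (17/4)*(-203) + (-1 - 2*(-200)) = -3451/4 + (-1 + 400) = -3451/4 + 399 = -1855/4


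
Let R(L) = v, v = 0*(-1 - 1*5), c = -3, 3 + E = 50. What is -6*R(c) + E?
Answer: 47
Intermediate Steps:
E = 47 (E = -3 + 50 = 47)
v = 0 (v = 0*(-1 - 5) = 0*(-6) = 0)
R(L) = 0
-6*R(c) + E = -6*0 + 47 = 0 + 47 = 47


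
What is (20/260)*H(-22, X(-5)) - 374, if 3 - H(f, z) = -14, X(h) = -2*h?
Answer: -4845/13 ≈ -372.69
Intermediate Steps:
H(f, z) = 17 (H(f, z) = 3 - 1*(-14) = 3 + 14 = 17)
(20/260)*H(-22, X(-5)) - 374 = (20/260)*17 - 374 = (20*(1/260))*17 - 374 = (1/13)*17 - 374 = 17/13 - 374 = -4845/13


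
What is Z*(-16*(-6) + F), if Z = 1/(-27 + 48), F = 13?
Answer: 109/21 ≈ 5.1905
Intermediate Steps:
Z = 1/21 ≈ 0.047619
Z*(-16*(-6) + F) = (-16*(-6) + 13)/21 = (96 + 13)/21 = (1/21)*109 = 109/21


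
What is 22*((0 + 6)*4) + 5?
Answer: 533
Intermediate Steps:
22*((0 + 6)*4) + 5 = 22*(6*4) + 5 = 22*24 + 5 = 528 + 5 = 533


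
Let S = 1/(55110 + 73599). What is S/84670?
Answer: 1/10897791030 ≈ 9.1762e-11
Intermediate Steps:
S = 1/128709 ≈ 7.7695e-6
S/84670 = (1/128709)/84670 = (1/128709)*(1/84670) = 1/10897791030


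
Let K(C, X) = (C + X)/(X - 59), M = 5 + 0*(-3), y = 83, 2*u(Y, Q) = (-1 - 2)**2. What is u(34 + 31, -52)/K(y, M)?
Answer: -243/88 ≈ -2.7614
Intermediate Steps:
u(Y, Q) = 9/2 (u(Y, Q) = (-1 - 2)**2/2 = (1/2)*(-3)**2 = (1/2)*9 = 9/2)
M = 5 (M = 5 + 0 = 5)
K(C, X) = (C + X)/(-59 + X)
u(34 + 31, -52)/K(y, M) = 9/(2*(((83 + 5)/(-59 + 5)))) = 9/(2*((88/(-54)))) = 9/(2*((-1/54*88))) = 9/(2*(-44/27)) = (9/2)*(-27/44) = -243/88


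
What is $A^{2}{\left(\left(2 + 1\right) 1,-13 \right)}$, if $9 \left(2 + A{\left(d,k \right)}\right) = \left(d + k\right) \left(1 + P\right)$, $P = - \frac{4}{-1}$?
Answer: $\frac{4624}{81} \approx 57.086$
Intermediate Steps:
$P = 4$ ($P = \left(-4\right) \left(-1\right) = 4$)
$A{\left(d,k \right)} = -2 + \frac{5 d}{9} + \frac{5 k}{9}$ ($A{\left(d,k \right)} = -2 + \frac{\left(d + k\right) \left(1 + 4\right)}{9} = -2 + \frac{\left(d + k\right) 5}{9} = -2 + \frac{5 d + 5 k}{9} = -2 + \left(\frac{5 d}{9} + \frac{5 k}{9}\right) = -2 + \frac{5 d}{9} + \frac{5 k}{9}$)
$A^{2}{\left(\left(2 + 1\right) 1,-13 \right)} = \left(-2 + \frac{5 \left(2 + 1\right) 1}{9} + \frac{5}{9} \left(-13\right)\right)^{2} = \left(-2 + \frac{5 \cdot 3 \cdot 1}{9} - \frac{65}{9}\right)^{2} = \left(-2 + \frac{5}{9} \cdot 3 - \frac{65}{9}\right)^{2} = \left(-2 + \frac{5}{3} - \frac{65}{9}\right)^{2} = \left(- \frac{68}{9}\right)^{2} = \frac{4624}{81}$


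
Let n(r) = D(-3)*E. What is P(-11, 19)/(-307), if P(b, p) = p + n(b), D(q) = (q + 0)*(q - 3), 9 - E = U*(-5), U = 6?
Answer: -721/307 ≈ -2.3485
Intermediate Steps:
E = 39 (E = 9 - 6*(-5) = 9 - 1*(-30) = 9 + 30 = 39)
D(q) = q*(-3 + q)
n(r) = 702 (n(r) = -3*(-3 - 3)*39 = -3*(-6)*39 = 18*39 = 702)
P(b, p) = 702 + p (P(b, p) = p + 702 = 702 + p)
P(-11, 19)/(-307) = (702 + 19)/(-307) = 721*(-1/307) = -721/307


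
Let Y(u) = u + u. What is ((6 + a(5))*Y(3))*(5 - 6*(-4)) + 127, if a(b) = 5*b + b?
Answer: 6391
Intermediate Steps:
a(b) = 6*b
Y(u) = 2*u
((6 + a(5))*Y(3))*(5 - 6*(-4)) + 127 = ((6 + 6*5)*(2*3))*(5 - 6*(-4)) + 127 = ((6 + 30)*6)*(5 + 24) + 127 = (36*6)*29 + 127 = 216*29 + 127 = 6264 + 127 = 6391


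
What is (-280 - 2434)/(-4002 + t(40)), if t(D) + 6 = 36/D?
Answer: 27140/40071 ≈ 0.67730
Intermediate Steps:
t(D) = -6 + 36/D
(-280 - 2434)/(-4002 + t(40)) = (-280 - 2434)/(-4002 + (-6 + 36/40)) = -2714/(-4002 + (-6 + 36*(1/40))) = -2714/(-4002 + (-6 + 9/10)) = -2714/(-4002 - 51/10) = -2714/(-40071/10) = -2714*(-10/40071) = 27140/40071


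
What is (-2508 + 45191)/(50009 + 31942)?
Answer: 42683/81951 ≈ 0.52084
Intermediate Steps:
(-2508 + 45191)/(50009 + 31942) = 42683/81951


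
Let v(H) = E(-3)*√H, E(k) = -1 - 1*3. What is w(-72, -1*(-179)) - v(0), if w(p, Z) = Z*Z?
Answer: 32041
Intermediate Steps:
w(p, Z) = Z²
E(k) = -4 (E(k) = -1 - 3 = -4)
v(H) = -4*√H
w(-72, -1*(-179)) - v(0) = (-1*(-179))² - (-4)*√0 = 179² - (-4)*0 = 32041 - 1*0 = 32041 + 0 = 32041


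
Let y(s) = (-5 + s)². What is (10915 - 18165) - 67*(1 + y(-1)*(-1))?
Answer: -4905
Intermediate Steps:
(10915 - 18165) - 67*(1 + y(-1)*(-1)) = (10915 - 18165) - 67*(1 + (-5 - 1)²*(-1)) = -7250 - 67*(1 + (-6)²*(-1)) = -7250 - 67*(1 + 36*(-1)) = -7250 - 67*(1 - 36) = -7250 - 67*(-35) = -7250 - 1*(-2345) = -7250 + 2345 = -4905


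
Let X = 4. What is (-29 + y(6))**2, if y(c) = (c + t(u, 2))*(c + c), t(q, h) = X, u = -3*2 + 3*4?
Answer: 8281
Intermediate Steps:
u = 6 (u = -6 + 12 = 6)
t(q, h) = 4
y(c) = 2*c*(4 + c) (y(c) = (c + 4)*(c + c) = (4 + c)*(2*c) = 2*c*(4 + c))
(-29 + y(6))**2 = (-29 + 2*6*(4 + 6))**2 = (-29 + 2*6*10)**2 = (-29 + 120)**2 = 91**2 = 8281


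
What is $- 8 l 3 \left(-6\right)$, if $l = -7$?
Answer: $-1008$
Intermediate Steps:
$- 8 l 3 \left(-6\right) = - 8 \left(-7\right) 3 \left(-6\right) = - 8 \left(\left(-21\right) \left(-6\right)\right) = \left(-8\right) 126 = -1008$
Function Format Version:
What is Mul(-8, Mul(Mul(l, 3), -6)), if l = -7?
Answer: -1008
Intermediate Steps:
Mul(-8, Mul(Mul(l, 3), -6)) = Mul(-8, Mul(Mul(-7, 3), -6)) = Mul(-8, Mul(-21, -6)) = Mul(-8, 126) = -1008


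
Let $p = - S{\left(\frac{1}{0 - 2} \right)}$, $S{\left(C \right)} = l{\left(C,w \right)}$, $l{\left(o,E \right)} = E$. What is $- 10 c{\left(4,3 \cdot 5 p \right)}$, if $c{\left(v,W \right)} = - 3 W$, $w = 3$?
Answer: $-1350$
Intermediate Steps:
$S{\left(C \right)} = 3$
$p = -3$ ($p = \left(-1\right) 3 = -3$)
$- 10 c{\left(4,3 \cdot 5 p \right)} = - 10 \left(- 3 \cdot 3 \cdot 5 \left(-3\right)\right) = - 10 \left(- 3 \cdot 15 \left(-3\right)\right) = - 10 \left(\left(-3\right) \left(-45\right)\right) = \left(-10\right) 135 = -1350$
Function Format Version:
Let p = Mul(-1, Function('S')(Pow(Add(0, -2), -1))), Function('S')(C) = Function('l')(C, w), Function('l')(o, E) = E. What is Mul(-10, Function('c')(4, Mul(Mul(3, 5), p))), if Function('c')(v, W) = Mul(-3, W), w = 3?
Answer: -1350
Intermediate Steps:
Function('S')(C) = 3
p = -3 (p = Mul(-1, 3) = -3)
Mul(-10, Function('c')(4, Mul(Mul(3, 5), p))) = Mul(-10, Mul(-3, Mul(Mul(3, 5), -3))) = Mul(-10, Mul(-3, Mul(15, -3))) = Mul(-10, Mul(-3, -45)) = Mul(-10, 135) = -1350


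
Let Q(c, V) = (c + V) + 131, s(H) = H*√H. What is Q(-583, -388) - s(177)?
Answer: -840 - 177*√177 ≈ -3194.8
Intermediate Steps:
s(H) = H^(3/2)
Q(c, V) = 131 + V + c (Q(c, V) = (V + c) + 131 = 131 + V + c)
Q(-583, -388) - s(177) = (131 - 388 - 583) - 177^(3/2) = -840 - 177*√177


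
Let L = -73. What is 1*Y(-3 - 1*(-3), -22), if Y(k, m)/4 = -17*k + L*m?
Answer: 6424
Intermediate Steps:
Y(k, m) = -292*m - 68*k (Y(k, m) = 4*(-17*k - 73*m) = 4*(-73*m - 17*k) = -292*m - 68*k)
1*Y(-3 - 1*(-3), -22) = 1*(-292*(-22) - 68*(-3 - 1*(-3))) = 1*(6424 - 68*(-3 + 3)) = 1*(6424 - 68*0) = 1*(6424 + 0) = 1*6424 = 6424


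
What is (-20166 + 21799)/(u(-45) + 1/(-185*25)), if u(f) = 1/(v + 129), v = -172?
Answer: -324762875/4668 ≈ -69572.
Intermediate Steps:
u(f) = -1/43 (u(f) = 1/(-172 + 129) = 1/(-43) = -1/43)
(-20166 + 21799)/(u(-45) + 1/(-185*25)) = (-20166 + 21799)/(-1/43 + 1/(-185*25)) = 1633/(-1/43 + 1/(-4625)) = 1633/(-1/43 - 1/4625) = 1633/(-4668/198875) = 1633*(-198875/4668) = -324762875/4668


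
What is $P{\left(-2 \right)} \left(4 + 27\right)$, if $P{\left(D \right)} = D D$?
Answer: $124$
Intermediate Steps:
$P{\left(D \right)} = D^{2}$
$P{\left(-2 \right)} \left(4 + 27\right) = \left(-2\right)^{2} \left(4 + 27\right) = 4 \cdot 31 = 124$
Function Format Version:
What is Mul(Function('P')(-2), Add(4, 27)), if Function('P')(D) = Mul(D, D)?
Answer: 124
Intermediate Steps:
Function('P')(D) = Pow(D, 2)
Mul(Function('P')(-2), Add(4, 27)) = Mul(Pow(-2, 2), Add(4, 27)) = Mul(4, 31) = 124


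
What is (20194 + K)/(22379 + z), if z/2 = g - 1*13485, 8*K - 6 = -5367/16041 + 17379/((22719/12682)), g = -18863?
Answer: -6934754361223/13708281035416 ≈ -0.50588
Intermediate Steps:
K = 393056527511/323942648 (K = 3/4 + (-5367/16041 + 17379/((22719/12682)))/8 = 3/4 + (-5367*1/16041 + 17379/((22719*(1/12682))))/8 = 3/4 + (-1789/5347 + 17379/(22719/12682))/8 = 3/4 + (-1789/5347 + 17379*(12682/22719))/8 = 3/4 + (-1789/5347 + 73466826/7573)/8 = 3/4 + (1/8)*(392813570525/40492831) = 3/4 + 392813570525/323942648 = 393056527511/323942648 ≈ 1213.4)
z = -64696 (z = 2*(-18863 - 1*13485) = 2*(-18863 - 13485) = 2*(-32348) = -64696)
(20194 + K)/(22379 + z) = (20194 + 393056527511/323942648)/(22379 - 64696) = (6934754361223/323942648)/(-42317) = (6934754361223/323942648)*(-1/42317) = -6934754361223/13708281035416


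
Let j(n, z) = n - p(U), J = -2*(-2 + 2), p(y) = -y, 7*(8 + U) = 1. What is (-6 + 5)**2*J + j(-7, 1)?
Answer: -104/7 ≈ -14.857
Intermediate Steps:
U = -55/7 (U = -8 + (1/7)*1 = -8 + 1/7 = -55/7 ≈ -7.8571)
J = 0 (J = -2*0 = 0)
j(n, z) = -55/7 + n (j(n, z) = n - (-1)*(-55)/7 = n - 1*55/7 = n - 55/7 = -55/7 + n)
(-6 + 5)**2*J + j(-7, 1) = (-6 + 5)**2*0 + (-55/7 - 7) = (-1)**2*0 - 104/7 = 1*0 - 104/7 = 0 - 104/7 = -104/7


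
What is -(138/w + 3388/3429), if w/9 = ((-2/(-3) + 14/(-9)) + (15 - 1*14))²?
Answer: -4262206/3429 ≈ -1243.0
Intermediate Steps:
w = ⅑ (w = 9*((-2/(-3) + 14/(-9)) + (15 - 1*14))² = 9*((-2*(-⅓) + 14*(-⅑)) + (15 - 14))² = 9*((⅔ - 14/9) + 1)² = 9*(-8/9 + 1)² = 9*(⅑)² = 9*(1/81) = ⅑ ≈ 0.11111)
-(138/w + 3388/3429) = -(138/(⅑) + 3388/3429) = -(138*9 + 3388*(1/3429)) = -(1242 + 3388/3429) = -1*4262206/3429 = -4262206/3429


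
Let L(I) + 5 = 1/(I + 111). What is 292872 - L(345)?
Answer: 133551911/456 ≈ 2.9288e+5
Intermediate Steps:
L(I) = -5 + 1/(111 + I) (L(I) = -5 + 1/(I + 111) = -5 + 1/(111 + I))
292872 - L(345) = 292872 - (-554 - 5*345)/(111 + 345) = 292872 - (-554 - 1725)/456 = 292872 - (-2279)/456 = 292872 - 1*(-2279/456) = 292872 + 2279/456 = 133551911/456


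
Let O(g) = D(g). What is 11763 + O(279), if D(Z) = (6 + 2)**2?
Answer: 11827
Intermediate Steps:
D(Z) = 64 (D(Z) = 8**2 = 64)
O(g) = 64
11763 + O(279) = 11763 + 64 = 11827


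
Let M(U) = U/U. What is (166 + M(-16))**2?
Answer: 27889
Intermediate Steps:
M(U) = 1
(166 + M(-16))**2 = (166 + 1)**2 = 167**2 = 27889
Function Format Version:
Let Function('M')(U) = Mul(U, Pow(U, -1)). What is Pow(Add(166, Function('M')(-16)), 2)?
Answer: 27889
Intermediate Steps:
Function('M')(U) = 1
Pow(Add(166, Function('M')(-16)), 2) = Pow(Add(166, 1), 2) = Pow(167, 2) = 27889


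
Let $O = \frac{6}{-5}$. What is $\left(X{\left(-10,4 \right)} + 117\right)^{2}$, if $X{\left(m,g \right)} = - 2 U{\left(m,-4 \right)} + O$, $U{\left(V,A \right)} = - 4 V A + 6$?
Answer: $\frac{4490161}{25} \approx 1.7961 \cdot 10^{5}$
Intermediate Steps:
$O = - \frac{6}{5}$ ($O = 6 \left(- \frac{1}{5}\right) = - \frac{6}{5} \approx -1.2$)
$U{\left(V,A \right)} = 6 - 4 A V$ ($U{\left(V,A \right)} = - 4 A V + 6 = 6 - 4 A V$)
$X{\left(m,g \right)} = - \frac{66}{5} - 32 m$ ($X{\left(m,g \right)} = - 2 \left(6 - - 16 m\right) - \frac{6}{5} = - 2 \left(6 + 16 m\right) - \frac{6}{5} = \left(-12 - 32 m\right) - \frac{6}{5} = - \frac{66}{5} - 32 m$)
$\left(X{\left(-10,4 \right)} + 117\right)^{2} = \left(\left(- \frac{66}{5} - -320\right) + 117\right)^{2} = \left(\left(- \frac{66}{5} + 320\right) + 117\right)^{2} = \left(\frac{1534}{5} + 117\right)^{2} = \left(\frac{2119}{5}\right)^{2} = \frac{4490161}{25}$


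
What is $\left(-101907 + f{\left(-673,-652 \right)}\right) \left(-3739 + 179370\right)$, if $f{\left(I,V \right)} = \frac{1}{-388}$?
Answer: $- \frac{6944435162627}{388} \approx -1.7898 \cdot 10^{10}$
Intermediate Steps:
$f{\left(I,V \right)} = - \frac{1}{388}$
$\left(-101907 + f{\left(-673,-652 \right)}\right) \left(-3739 + 179370\right) = \left(-101907 - \frac{1}{388}\right) \left(-3739 + 179370\right) = \left(- \frac{39539917}{388}\right) 175631 = - \frac{6944435162627}{388}$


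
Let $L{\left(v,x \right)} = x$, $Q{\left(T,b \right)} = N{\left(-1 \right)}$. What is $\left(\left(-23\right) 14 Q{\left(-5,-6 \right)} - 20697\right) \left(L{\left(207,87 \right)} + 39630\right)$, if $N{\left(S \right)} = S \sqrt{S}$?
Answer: $-822022749 + 12788874 i \approx -8.2202 \cdot 10^{8} + 1.2789 \cdot 10^{7} i$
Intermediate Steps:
$N{\left(S \right)} = S^{\frac{3}{2}}$
$Q{\left(T,b \right)} = - i$ ($Q{\left(T,b \right)} = \left(-1\right)^{\frac{3}{2}} = - i$)
$\left(\left(-23\right) 14 Q{\left(-5,-6 \right)} - 20697\right) \left(L{\left(207,87 \right)} + 39630\right) = \left(\left(-23\right) 14 \left(- i\right) - 20697\right) \left(87 + 39630\right) = \left(- 322 \left(- i\right) - 20697\right) 39717 = \left(322 i - 20697\right) 39717 = \left(-20697 + 322 i\right) 39717 = -822022749 + 12788874 i$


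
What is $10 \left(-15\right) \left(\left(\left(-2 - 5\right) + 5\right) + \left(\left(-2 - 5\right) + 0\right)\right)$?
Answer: $1350$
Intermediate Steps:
$10 \left(-15\right) \left(\left(\left(-2 - 5\right) + 5\right) + \left(\left(-2 - 5\right) + 0\right)\right) = - 150 \left(\left(-7 + 5\right) + \left(-7 + 0\right)\right) = - 150 \left(-2 - 7\right) = \left(-150\right) \left(-9\right) = 1350$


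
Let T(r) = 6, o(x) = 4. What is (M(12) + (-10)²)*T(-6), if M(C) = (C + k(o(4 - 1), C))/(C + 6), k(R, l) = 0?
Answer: 604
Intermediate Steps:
M(C) = C/(6 + C) (M(C) = (C + 0)/(C + 6) = C/(6 + C))
(M(12) + (-10)²)*T(-6) = (12/(6 + 12) + (-10)²)*6 = (12/18 + 100)*6 = (12*(1/18) + 100)*6 = (⅔ + 100)*6 = (302/3)*6 = 604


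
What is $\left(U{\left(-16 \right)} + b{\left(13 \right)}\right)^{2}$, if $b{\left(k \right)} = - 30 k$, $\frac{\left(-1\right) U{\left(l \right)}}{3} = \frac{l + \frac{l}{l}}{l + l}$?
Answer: $\frac{156875625}{1024} \approx 1.532 \cdot 10^{5}$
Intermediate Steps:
$U{\left(l \right)} = - \frac{3 \left(1 + l\right)}{2 l}$ ($U{\left(l \right)} = - 3 \frac{l + \frac{l}{l}}{l + l} = - 3 \frac{l + 1}{2 l} = - 3 \left(1 + l\right) \frac{1}{2 l} = - 3 \frac{1 + l}{2 l} = - \frac{3 \left(1 + l\right)}{2 l}$)
$\left(U{\left(-16 \right)} + b{\left(13 \right)}\right)^{2} = \left(\frac{3 \left(-1 - -16\right)}{2 \left(-16\right)} - 390\right)^{2} = \left(\frac{3}{2} \left(- \frac{1}{16}\right) \left(-1 + 16\right) - 390\right)^{2} = \left(\frac{3}{2} \left(- \frac{1}{16}\right) 15 - 390\right)^{2} = \left(- \frac{45}{32} - 390\right)^{2} = \left(- \frac{12525}{32}\right)^{2} = \frac{156875625}{1024}$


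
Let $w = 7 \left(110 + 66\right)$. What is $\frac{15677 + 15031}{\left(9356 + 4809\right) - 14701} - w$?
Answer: $- \frac{172765}{134} \approx -1289.3$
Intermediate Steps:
$w = 1232$ ($w = 7 \cdot 176 = 1232$)
$\frac{15677 + 15031}{\left(9356 + 4809\right) - 14701} - w = \frac{15677 + 15031}{\left(9356 + 4809\right) - 14701} - 1232 = \frac{30708}{14165 - 14701} - 1232 = \frac{30708}{-536} - 1232 = 30708 \left(- \frac{1}{536}\right) - 1232 = - \frac{7677}{134} - 1232 = - \frac{172765}{134}$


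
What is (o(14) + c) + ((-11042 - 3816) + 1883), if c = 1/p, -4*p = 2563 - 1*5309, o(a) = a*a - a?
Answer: -17564787/1373 ≈ -12793.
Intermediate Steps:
o(a) = a² - a
p = 1373/2 (p = -(2563 - 1*5309)/4 = -(2563 - 5309)/4 = -¼*(-2746) = 1373/2 ≈ 686.50)
c = 2/1373 (c = 1/(1373/2) = 2/1373 ≈ 0.0014567)
(o(14) + c) + ((-11042 - 3816) + 1883) = (14*(-1 + 14) + 2/1373) + ((-11042 - 3816) + 1883) = (14*13 + 2/1373) + (-14858 + 1883) = (182 + 2/1373) - 12975 = 249888/1373 - 12975 = -17564787/1373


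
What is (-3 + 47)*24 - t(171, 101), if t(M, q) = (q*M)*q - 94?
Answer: -1743221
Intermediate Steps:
t(M, q) = -94 + M*q² (t(M, q) = (M*q)*q - 94 = M*q² - 94 = -94 + M*q²)
(-3 + 47)*24 - t(171, 101) = (-3 + 47)*24 - (-94 + 171*101²) = 44*24 - (-94 + 171*10201) = 1056 - (-94 + 1744371) = 1056 - 1*1744277 = 1056 - 1744277 = -1743221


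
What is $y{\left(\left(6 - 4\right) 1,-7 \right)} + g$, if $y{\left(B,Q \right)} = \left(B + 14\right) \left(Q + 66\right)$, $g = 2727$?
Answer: $3671$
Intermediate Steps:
$y{\left(B,Q \right)} = \left(14 + B\right) \left(66 + Q\right)$
$y{\left(\left(6 - 4\right) 1,-7 \right)} + g = \left(924 + 14 \left(-7\right) + 66 \left(6 - 4\right) 1 + \left(6 - 4\right) 1 \left(-7\right)\right) + 2727 = \left(924 - 98 + 66 \cdot 2 \cdot 1 + 2 \cdot 1 \left(-7\right)\right) + 2727 = \left(924 - 98 + 66 \cdot 2 + 2 \left(-7\right)\right) + 2727 = \left(924 - 98 + 132 - 14\right) + 2727 = 944 + 2727 = 3671$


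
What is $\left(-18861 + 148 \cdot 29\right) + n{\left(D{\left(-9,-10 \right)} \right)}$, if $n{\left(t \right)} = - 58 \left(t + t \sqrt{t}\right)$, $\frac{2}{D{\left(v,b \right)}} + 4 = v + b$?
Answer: $- \frac{334971}{23} + \frac{116 i \sqrt{46}}{529} \approx -14564.0 + 1.4872 i$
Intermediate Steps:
$D{\left(v,b \right)} = \frac{2}{-4 + b + v}$ ($D{\left(v,b \right)} = \frac{2}{-4 + \left(v + b\right)} = \frac{2}{-4 + \left(b + v\right)} = \frac{2}{-4 + b + v}$)
$n{\left(t \right)} = - 58 t - 58 t^{\frac{3}{2}}$ ($n{\left(t \right)} = - 58 \left(t + t^{\frac{3}{2}}\right) = - 58 t - 58 t^{\frac{3}{2}}$)
$\left(-18861 + 148 \cdot 29\right) + n{\left(D{\left(-9,-10 \right)} \right)} = \left(-18861 + 148 \cdot 29\right) - \left(58 \cdot 2 \sqrt{2} \left(- \frac{i \sqrt{23}}{529}\right) + 58 \cdot 2 \frac{1}{-4 - 10 - 9}\right) = \left(-18861 + 4292\right) - \left(58 \cdot 2 \sqrt{2} \left(- \frac{i \sqrt{23}}{529}\right) + 58 \cdot 2 \frac{1}{-23}\right) = -14569 - \left(58 \left(- \frac{2 i \sqrt{46}}{529}\right) + 58 \cdot 2 \left(- \frac{1}{23}\right)\right) = -14569 - \left(- \frac{116}{23} + 58 \left(- \frac{2}{23}\right)^{\frac{3}{2}}\right) = -14569 + \left(\frac{116}{23} - 58 \left(- \frac{2 i \sqrt{46}}{529}\right)\right) = -14569 + \left(\frac{116}{23} + \frac{116 i \sqrt{46}}{529}\right) = - \frac{334971}{23} + \frac{116 i \sqrt{46}}{529}$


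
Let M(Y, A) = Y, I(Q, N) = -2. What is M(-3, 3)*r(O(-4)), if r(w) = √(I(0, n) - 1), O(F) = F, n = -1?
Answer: -3*I*√3 ≈ -5.1962*I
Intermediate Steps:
r(w) = I*√3 (r(w) = √(-2 - 1) = √(-3) = I*√3)
M(-3, 3)*r(O(-4)) = -3*I*√3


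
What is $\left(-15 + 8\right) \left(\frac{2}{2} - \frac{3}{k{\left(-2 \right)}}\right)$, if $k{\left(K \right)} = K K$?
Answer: $- \frac{7}{4} \approx -1.75$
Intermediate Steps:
$k{\left(K \right)} = K^{2}$
$\left(-15 + 8\right) \left(\frac{2}{2} - \frac{3}{k{\left(-2 \right)}}\right) = \left(-15 + 8\right) \left(\frac{2}{2} - \frac{3}{\left(-2\right)^{2}}\right) = - 7 \left(2 \cdot \frac{1}{2} - \frac{3}{4}\right) = - 7 \left(1 - \frac{3}{4}\right) = \left(-7\right) \frac{1}{4} = - \frac{7}{4}$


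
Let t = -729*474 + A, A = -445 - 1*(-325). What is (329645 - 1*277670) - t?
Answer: 397641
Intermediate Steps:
A = -120 (A = -445 + 325 = -120)
t = -345666 (t = -729*474 - 120 = -345546 - 120 = -345666)
(329645 - 1*277670) - t = (329645 - 1*277670) - 1*(-345666) = (329645 - 277670) + 345666 = 51975 + 345666 = 397641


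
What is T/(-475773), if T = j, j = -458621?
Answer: 458621/475773 ≈ 0.96395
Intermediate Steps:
T = -458621
T/(-475773) = -458621/(-475773) = -458621*(-1/475773) = 458621/475773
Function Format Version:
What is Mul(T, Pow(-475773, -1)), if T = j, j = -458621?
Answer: Rational(458621, 475773) ≈ 0.96395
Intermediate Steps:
T = -458621
Mul(T, Pow(-475773, -1)) = Mul(-458621, Pow(-475773, -1)) = Mul(-458621, Rational(-1, 475773)) = Rational(458621, 475773)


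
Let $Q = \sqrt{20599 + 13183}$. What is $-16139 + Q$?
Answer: $-16139 + \sqrt{33782} \approx -15955.0$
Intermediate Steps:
$Q = \sqrt{33782} \approx 183.8$
$-16139 + Q = -16139 + \sqrt{33782}$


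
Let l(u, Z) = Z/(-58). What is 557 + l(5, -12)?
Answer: 16159/29 ≈ 557.21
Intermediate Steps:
l(u, Z) = -Z/58 (l(u, Z) = Z*(-1/58) = -Z/58)
557 + l(5, -12) = 557 - 1/58*(-12) = 557 + 6/29 = 16159/29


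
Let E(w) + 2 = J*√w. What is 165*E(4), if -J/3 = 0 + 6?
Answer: -6270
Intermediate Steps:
J = -18 (J = -3*(0 + 6) = -3*6 = -18)
E(w) = -2 - 18*√w
165*E(4) = 165*(-2 - 18*√4) = 165*(-2 - 18*2) = 165*(-2 - 36) = 165*(-38) = -6270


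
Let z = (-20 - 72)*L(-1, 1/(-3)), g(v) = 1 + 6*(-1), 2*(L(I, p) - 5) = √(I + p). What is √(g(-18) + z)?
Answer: √(-4185 - 276*I*√3)/3 ≈ 1.2296 - 21.599*I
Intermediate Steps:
L(I, p) = 5 + √(I + p)/2
g(v) = -5 (g(v) = 1 - 6 = -5)
z = -460 - 92*I*√3/3 (z = (-20 - 72)*(5 + √(-1 + 1/(-3))/2) = -92*(5 + √(-1 - ⅓)/2) = -92*(5 + √(-4/3)/2) = -92*(5 + (2*I*√3/3)/2) = -92*(5 + I*√3/3) = -460 - 92*I*√3/3 ≈ -460.0 - 53.116*I)
√(g(-18) + z) = √(-5 + (-460 - 92*I*√3/3)) = √(-465 - 92*I*√3/3)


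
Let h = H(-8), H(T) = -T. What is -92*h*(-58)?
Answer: 42688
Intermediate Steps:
h = 8 (h = -1*(-8) = 8)
-92*h*(-58) = -92*8*(-58) = -736*(-58) = 42688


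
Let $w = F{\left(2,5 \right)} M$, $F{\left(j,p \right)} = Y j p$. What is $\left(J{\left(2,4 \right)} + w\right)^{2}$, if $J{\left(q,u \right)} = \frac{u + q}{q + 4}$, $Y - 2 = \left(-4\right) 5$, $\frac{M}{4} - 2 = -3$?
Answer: $519841$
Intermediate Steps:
$M = -4$ ($M = 8 + 4 \left(-3\right) = 8 - 12 = -4$)
$Y = -18$ ($Y = 2 - 20 = -18$)
$F{\left(j,p \right)} = - 18 j p$
$J{\left(q,u \right)} = \frac{q + u}{4 + q}$
$w = 720$ ($w = \left(-18\right) 2 \cdot 5 \left(-4\right) = \left(-180\right) \left(-4\right) = 720$)
$\left(J{\left(2,4 \right)} + w\right)^{2} = \left(\frac{2 + 4}{4 + 2} + 720\right)^{2} = \left(\frac{1}{6} \cdot 6 + 720\right)^{2} = \left(1 + 720\right)^{2} = 721^{2} = 519841$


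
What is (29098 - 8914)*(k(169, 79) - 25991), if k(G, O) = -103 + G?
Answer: -523270200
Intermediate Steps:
(29098 - 8914)*(k(169, 79) - 25991) = (29098 - 8914)*((-103 + 169) - 25991) = 20184*(66 - 25991) = 20184*(-25925) = -523270200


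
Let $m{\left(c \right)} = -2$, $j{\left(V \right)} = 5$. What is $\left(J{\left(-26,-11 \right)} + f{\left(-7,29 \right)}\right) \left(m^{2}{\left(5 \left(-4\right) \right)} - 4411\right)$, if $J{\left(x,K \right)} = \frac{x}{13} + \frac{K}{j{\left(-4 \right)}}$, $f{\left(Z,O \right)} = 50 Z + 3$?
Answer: $\frac{7738692}{5} \approx 1.5477 \cdot 10^{6}$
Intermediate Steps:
$f{\left(Z,O \right)} = 3 + 50 Z$
$J{\left(x,K \right)} = \frac{K}{5} + \frac{x}{13}$ ($J{\left(x,K \right)} = \frac{x}{13} + \frac{K}{5} = \frac{K}{5} + \frac{x}{13}$)
$\left(J{\left(-26,-11 \right)} + f{\left(-7,29 \right)}\right) \left(m^{2}{\left(5 \left(-4\right) \right)} - 4411\right) = \left(\left(\frac{1}{5} \left(-11\right) + \frac{1}{13} \left(-26\right)\right) + \left(3 + 50 \left(-7\right)\right)\right) \left(\left(-2\right)^{2} - 4411\right) = \left(\left(- \frac{11}{5} - 2\right) + \left(3 - 350\right)\right) \left(4 - 4411\right) = \left(- \frac{21}{5} - 347\right) \left(-4407\right) = \left(- \frac{1756}{5}\right) \left(-4407\right) = \frac{7738692}{5}$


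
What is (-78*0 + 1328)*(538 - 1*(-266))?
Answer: 1067712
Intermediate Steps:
(-78*0 + 1328)*(538 - 1*(-266)) = (0 + 1328)*(538 + 266) = 1328*804 = 1067712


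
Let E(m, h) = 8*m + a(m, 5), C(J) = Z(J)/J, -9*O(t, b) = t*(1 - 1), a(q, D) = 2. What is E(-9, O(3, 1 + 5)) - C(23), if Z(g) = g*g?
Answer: -93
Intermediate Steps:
O(t, b) = 0 (O(t, b) = -t*(1 - 1)/9 = -t*0/9 = -⅑*0 = 0)
Z(g) = g²
C(J) = J (C(J) = J²/J = J)
E(m, h) = 2 + 8*m (E(m, h) = 8*m + 2 = 2 + 8*m)
E(-9, O(3, 1 + 5)) - C(23) = (2 + 8*(-9)) - 1*23 = (2 - 72) - 23 = -70 - 23 = -93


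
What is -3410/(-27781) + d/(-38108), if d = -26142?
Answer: 428099591/529339174 ≈ 0.80874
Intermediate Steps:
-3410/(-27781) + d/(-38108) = -3410/(-27781) - 26142/(-38108) = -3410*(-1/27781) - 26142*(-1/38108) = 3410/27781 + 13071/19054 = 428099591/529339174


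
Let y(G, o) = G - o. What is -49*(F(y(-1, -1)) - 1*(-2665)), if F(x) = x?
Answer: -130585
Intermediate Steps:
-49*(F(y(-1, -1)) - 1*(-2665)) = -49*((-1 - 1*(-1)) - 1*(-2665)) = -49*((-1 + 1) + 2665) = -49*(0 + 2665) = -49*2665 = -130585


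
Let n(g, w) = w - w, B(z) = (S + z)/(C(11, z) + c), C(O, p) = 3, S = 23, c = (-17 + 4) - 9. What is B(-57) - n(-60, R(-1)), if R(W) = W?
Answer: 34/19 ≈ 1.7895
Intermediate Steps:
c = -22 (c = -13 - 9 = -22)
B(z) = -23/19 - z/19 (B(z) = (23 + z)/(3 - 22) = (23 + z)/(-19) = (23 + z)*(-1/19) = -23/19 - z/19)
n(g, w) = 0
B(-57) - n(-60, R(-1)) = (-23/19 - 1/19*(-57)) - 1*0 = (-23/19 + 3) + 0 = 34/19 + 0 = 34/19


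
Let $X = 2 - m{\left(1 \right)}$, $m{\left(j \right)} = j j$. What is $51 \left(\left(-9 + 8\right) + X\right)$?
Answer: $0$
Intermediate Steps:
$m{\left(j \right)} = j^{2}$
$X = 1$ ($X = 2 - 1^{2} = 2 - 1 = 1$)
$51 \left(\left(-9 + 8\right) + X\right) = 51 \left(\left(-9 + 8\right) + 1\right) = 51 \left(-1 + 1\right) = 51 \cdot 0 = 0$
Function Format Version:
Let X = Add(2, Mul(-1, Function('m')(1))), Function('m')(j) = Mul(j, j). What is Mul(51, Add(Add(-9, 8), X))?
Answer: 0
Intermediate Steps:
Function('m')(j) = Pow(j, 2)
X = 1 (X = Add(2, Mul(-1, Pow(1, 2))) = Add(2, Mul(-1, 1)) = Add(2, -1) = 1)
Mul(51, Add(Add(-9, 8), X)) = Mul(51, Add(Add(-9, 8), 1)) = Mul(51, Add(-1, 1)) = Mul(51, 0) = 0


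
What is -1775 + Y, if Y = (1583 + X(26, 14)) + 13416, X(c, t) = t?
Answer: 13238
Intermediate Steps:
Y = 15013 (Y = (1583 + 14) + 13416 = 1597 + 13416 = 15013)
-1775 + Y = -1775 + 15013 = 13238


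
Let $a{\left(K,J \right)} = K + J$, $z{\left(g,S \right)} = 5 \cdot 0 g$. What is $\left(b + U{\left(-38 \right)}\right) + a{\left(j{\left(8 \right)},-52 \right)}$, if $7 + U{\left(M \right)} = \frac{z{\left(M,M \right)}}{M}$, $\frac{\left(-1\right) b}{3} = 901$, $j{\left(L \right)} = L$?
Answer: $-2754$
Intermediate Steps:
$b = -2703$ ($b = \left(-3\right) 901 = -2703$)
$z{\left(g,S \right)} = 0$ ($z{\left(g,S \right)} = 0 g = 0$)
$a{\left(K,J \right)} = J + K$
$U{\left(M \right)} = -7$ ($U{\left(M \right)} = -7 + \frac{0}{M} = -7 + 0 = -7$)
$\left(b + U{\left(-38 \right)}\right) + a{\left(j{\left(8 \right)},-52 \right)} = \left(-2703 - 7\right) + \left(-52 + 8\right) = -2710 - 44 = -2754$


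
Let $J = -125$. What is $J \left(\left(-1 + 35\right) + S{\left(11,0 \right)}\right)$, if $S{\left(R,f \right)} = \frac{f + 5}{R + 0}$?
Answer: $- \frac{47375}{11} \approx -4306.8$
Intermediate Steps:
$S{\left(R,f \right)} = \frac{5 + f}{R}$
$J \left(\left(-1 + 35\right) + S{\left(11,0 \right)}\right) = - 125 \left(\left(-1 + 35\right) + \frac{5 + 0}{11}\right) = - 125 \left(34 + \frac{1}{11} \cdot 5\right) = - 125 \left(34 + \frac{5}{11}\right) = \left(-125\right) \frac{379}{11} = - \frac{47375}{11}$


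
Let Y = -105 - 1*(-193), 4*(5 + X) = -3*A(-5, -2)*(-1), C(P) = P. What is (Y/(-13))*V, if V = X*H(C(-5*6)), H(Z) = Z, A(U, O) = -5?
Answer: -23100/13 ≈ -1776.9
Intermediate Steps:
X = -35/4 (X = -5 + (-3*(-5)*(-1))/4 = -5 + (15*(-1))/4 = -5 + (1/4)*(-15) = -5 - 15/4 = -35/4 ≈ -8.7500)
Y = 88 (Y = -105 + 193 = 88)
V = 525/2 (V = -(-175)*6/4 = -35/4*(-30) = 525/2 ≈ 262.50)
(Y/(-13))*V = (88/(-13))*(525/2) = (88*(-1/13))*(525/2) = -88/13*525/2 = -23100/13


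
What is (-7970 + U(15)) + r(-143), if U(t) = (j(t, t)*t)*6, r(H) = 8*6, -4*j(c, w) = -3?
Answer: -15709/2 ≈ -7854.5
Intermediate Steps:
j(c, w) = ¾ (j(c, w) = -¼*(-3) = ¾)
r(H) = 48
U(t) = 9*t/2 (U(t) = (3*t/4)*6 = 9*t/2)
(-7970 + U(15)) + r(-143) = (-7970 + (9/2)*15) + 48 = (-7970 + 135/2) + 48 = -15805/2 + 48 = -15709/2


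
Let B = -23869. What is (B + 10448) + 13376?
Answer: -45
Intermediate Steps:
(B + 10448) + 13376 = (-23869 + 10448) + 13376 = -13421 + 13376 = -45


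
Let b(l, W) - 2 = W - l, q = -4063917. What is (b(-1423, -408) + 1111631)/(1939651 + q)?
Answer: -556324/1062133 ≈ -0.52378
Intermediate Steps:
b(l, W) = 2 + W - l (b(l, W) = 2 + (W - l) = 2 + W - l)
(b(-1423, -408) + 1111631)/(1939651 + q) = ((2 - 408 - 1*(-1423)) + 1111631)/(1939651 - 4063917) = ((2 - 408 + 1423) + 1111631)/(-2124266) = (1017 + 1111631)*(-1/2124266) = 1112648*(-1/2124266) = -556324/1062133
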